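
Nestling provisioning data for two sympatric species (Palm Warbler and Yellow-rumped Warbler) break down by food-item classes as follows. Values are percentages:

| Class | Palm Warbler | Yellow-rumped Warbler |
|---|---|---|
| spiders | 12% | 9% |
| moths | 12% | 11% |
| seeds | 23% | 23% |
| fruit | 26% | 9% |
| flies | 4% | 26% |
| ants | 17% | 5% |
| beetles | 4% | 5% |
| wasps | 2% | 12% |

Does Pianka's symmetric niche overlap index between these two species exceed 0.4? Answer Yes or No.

Yes

Convert percentages to proportions (divide by 100).
Σ p₁ᵢp₂ᵢ = 0.0108 + 0.0132 + 0.0529 + 0.0234 + 0.0104 + 0.0085 + 0.0020 + 0.0024 = 0.1236
Σp_1ᵢ² = 0.12² + 0.12² + 0.23² + 0.26² + 0.04² + 0.17² + 0.04² + 0.02² = 0.0144 + 0.0144 + 0.0529 + 0.0676 + 0.0016 + 0.0289 + 0.0016 + 0.0004 = 0.1818
Σp_2ᵢ² = 0.09² + 0.11² + 0.23² + 0.09² + 0.26² + 0.05² + 0.05² + 0.12² = 0.0081 + 0.0121 + 0.0529 + 0.0081 + 0.0676 + 0.0025 + 0.0025 + 0.0144 = 0.1682
O = 0.1236 / √(0.1818 × 0.1682) = 0.1236 / 0.17487 = 0.7068
O = 0.7068 > 0.4 → Yes.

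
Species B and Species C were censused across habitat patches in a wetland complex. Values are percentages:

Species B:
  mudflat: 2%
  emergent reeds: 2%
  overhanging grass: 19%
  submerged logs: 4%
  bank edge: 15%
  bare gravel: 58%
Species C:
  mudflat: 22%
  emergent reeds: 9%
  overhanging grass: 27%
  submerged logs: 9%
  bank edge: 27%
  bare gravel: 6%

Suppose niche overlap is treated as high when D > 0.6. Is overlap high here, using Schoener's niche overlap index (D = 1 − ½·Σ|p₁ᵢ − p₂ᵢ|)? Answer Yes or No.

No

Convert percentages to proportions (divide by 100).
Σ|p₁ᵢ − p₂ᵢ| = 0.20 + 0.07 + 0.08 + 0.05 + 0.12 + 0.52 = 1.04
D = 1 − ½ × 1.04 = 1 − 0.520 = 0.4800
D = 0.4800 < 0.6 → No.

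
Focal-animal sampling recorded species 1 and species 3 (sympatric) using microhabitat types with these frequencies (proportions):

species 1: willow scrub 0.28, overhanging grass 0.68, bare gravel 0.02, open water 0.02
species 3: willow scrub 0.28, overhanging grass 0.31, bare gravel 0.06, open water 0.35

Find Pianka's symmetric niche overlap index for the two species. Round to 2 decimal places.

Σ p₁ᵢp₂ᵢ = 0.0784 + 0.2108 + 0.0012 + 0.0070 = 0.2974
Σp_1ᵢ² = 0.28² + 0.68² + 0.02² + 0.02² = 0.0784 + 0.4624 + 0.0004 + 0.0004 = 0.5416
Σp_2ᵢ² = 0.28² + 0.31² + 0.06² + 0.35² = 0.0784 + 0.0961 + 0.0036 + 0.1225 = 0.3006
O = 0.2974 / √(0.5416 × 0.3006) = 0.2974 / 0.40349 = 0.7371

0.74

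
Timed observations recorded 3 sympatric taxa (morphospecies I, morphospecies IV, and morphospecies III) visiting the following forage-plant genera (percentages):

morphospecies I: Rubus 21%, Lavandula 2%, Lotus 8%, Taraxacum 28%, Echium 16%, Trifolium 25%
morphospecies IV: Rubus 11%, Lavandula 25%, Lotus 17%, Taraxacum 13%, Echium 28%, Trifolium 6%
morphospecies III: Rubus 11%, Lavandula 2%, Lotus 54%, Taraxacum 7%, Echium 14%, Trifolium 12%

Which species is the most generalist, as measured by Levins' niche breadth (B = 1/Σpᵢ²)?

Convert percentages to proportions (divide by 100).
Σp_Iᵢ² = 0.21² + 0.02² + 0.08² + 0.28² + 0.16² + 0.25² = 0.0441 + 0.0004 + 0.0064 + 0.0784 + 0.0256 + 0.0625 = 0.2174
B_I = 1 / 0.2174 = 4.5998
Σp_IVᵢ² = 0.11² + 0.25² + 0.17² + 0.13² + 0.28² + 0.06² = 0.0121 + 0.0625 + 0.0289 + 0.0169 + 0.0784 + 0.0036 = 0.2024
B_IV = 1 / 0.2024 = 4.9407
Σp_IIIᵢ² = 0.11² + 0.02² + 0.54² + 0.07² + 0.14² + 0.12² = 0.0121 + 0.0004 + 0.2916 + 0.0049 + 0.0196 + 0.0144 = 0.3430
B_III = 1 / 0.3430 = 2.9155
Highest B → broadest niche (most generalist): morphospecies IV (B = 4.94).

morphospecies IV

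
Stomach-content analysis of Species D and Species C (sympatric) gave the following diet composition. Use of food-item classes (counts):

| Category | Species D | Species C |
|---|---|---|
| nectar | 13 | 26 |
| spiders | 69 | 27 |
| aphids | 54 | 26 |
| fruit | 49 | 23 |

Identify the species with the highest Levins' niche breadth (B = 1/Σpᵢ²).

Species C

Proportions for Species D (n=185): 13/185=0.0703, 69/185=0.3730, 54/185=0.2919, 49/185=0.2649
Proportions for Species C (n=102): 26/102=0.2549, 27/102=0.2647, 26/102=0.2549, 23/102=0.2255
Σp_Dᵢ² = 0.0703² + 0.3730² + 0.2919² + 0.2649² = 0.004942 + 0.139129 + 0.085206 + 0.070172 = 0.299449
B_D = 1 / 0.299449 = 3.3395
Σp_Cᵢ² = 0.2549² + 0.2647² + 0.2549² + 0.2255² = 0.064974 + 0.070066 + 0.064974 + 0.050850 = 0.250864
B_C = 1 / 0.250864 = 3.9862
Highest B → broadest niche (most generalist): Species C (B = 3.99).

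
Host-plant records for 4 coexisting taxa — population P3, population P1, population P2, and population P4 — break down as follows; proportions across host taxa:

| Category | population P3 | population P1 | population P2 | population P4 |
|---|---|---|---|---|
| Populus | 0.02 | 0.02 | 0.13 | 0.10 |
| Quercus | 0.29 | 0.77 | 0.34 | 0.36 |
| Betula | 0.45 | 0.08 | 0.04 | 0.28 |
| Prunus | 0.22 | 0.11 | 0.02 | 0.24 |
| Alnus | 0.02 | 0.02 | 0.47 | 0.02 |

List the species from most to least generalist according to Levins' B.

Σp_P3ᵢ² = 0.02² + 0.29² + 0.45² + 0.22² + 0.02² = 0.0004 + 0.0841 + 0.2025 + 0.0484 + 0.0004 = 0.3358
B_P3 = 1 / 0.3358 = 2.9780
Σp_P1ᵢ² = 0.02² + 0.77² + 0.08² + 0.11² + 0.02² = 0.0004 + 0.5929 + 0.0064 + 0.0121 + 0.0004 = 0.6122
B_P1 = 1 / 0.6122 = 1.6335
Σp_P2ᵢ² = 0.13² + 0.34² + 0.04² + 0.02² + 0.47² = 0.0169 + 0.1156 + 0.0016 + 0.0004 + 0.2209 = 0.3554
B_P2 = 1 / 0.3554 = 2.8137
Σp_P4ᵢ² = 0.10² + 0.36² + 0.28² + 0.24² + 0.02² = 0.0100 + 0.1296 + 0.0784 + 0.0576 + 0.0004 = 0.2760
B_P4 = 1 / 0.2760 = 3.6232
Ranking by B (broadest → narrowest): population P4 (3.62) > population P3 (2.98) > population P2 (2.81) > population P1 (1.63)

population P4 > population P3 > population P2 > population P1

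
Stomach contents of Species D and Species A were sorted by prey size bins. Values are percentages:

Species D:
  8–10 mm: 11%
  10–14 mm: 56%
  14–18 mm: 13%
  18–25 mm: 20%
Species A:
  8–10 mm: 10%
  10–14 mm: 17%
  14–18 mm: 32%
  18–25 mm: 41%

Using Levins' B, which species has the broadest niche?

Convert percentages to proportions (divide by 100).
Σp_Dᵢ² = 0.11² + 0.56² + 0.13² + 0.20² = 0.0121 + 0.3136 + 0.0169 + 0.0400 = 0.3826
B_D = 1 / 0.3826 = 2.6137
Σp_Aᵢ² = 0.10² + 0.17² + 0.32² + 0.41² = 0.0100 + 0.0289 + 0.1024 + 0.1681 = 0.3094
B_A = 1 / 0.3094 = 3.2321
Highest B → broadest niche (most generalist): Species A (B = 3.23).

Species A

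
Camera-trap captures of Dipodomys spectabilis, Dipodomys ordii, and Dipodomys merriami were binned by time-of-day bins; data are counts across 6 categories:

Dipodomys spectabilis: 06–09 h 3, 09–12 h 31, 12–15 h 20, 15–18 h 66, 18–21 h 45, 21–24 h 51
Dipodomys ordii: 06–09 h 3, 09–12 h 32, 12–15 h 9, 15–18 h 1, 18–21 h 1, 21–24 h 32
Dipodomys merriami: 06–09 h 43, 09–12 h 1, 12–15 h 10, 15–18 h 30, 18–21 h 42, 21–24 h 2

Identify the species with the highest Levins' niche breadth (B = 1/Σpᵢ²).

Dipodomys spectabilis

Proportions for Dipodomys spectabilis (n=216): 3/216=0.0139, 31/216=0.1435, 20/216=0.0926, 66/216=0.3056, 45/216=0.2083, 51/216=0.2361
Proportions for Dipodomys ordii (n=78): 3/78=0.0385, 32/78=0.4103, 9/78=0.1154, 1/78=0.0128, 1/78=0.0128, 32/78=0.4103
Proportions for Dipodomys merriami (n=128): 43/128=0.3359, 1/128=0.0078, 10/128=0.0781, 30/128=0.2344, 42/128=0.3281, 2/128=0.0156
Σp_specᵢ² = 0.0139² + 0.1435² + 0.0926² + 0.3056² + 0.2083² + 0.2361² = 0.000193 + 0.020592 + 0.008575 + 0.093391 + 0.043389 + 0.055743 = 0.221883
B_spec = 1 / 0.221883 = 4.5069
Σp_ordiᵢ² = 0.0385² + 0.4103² + 0.1154² + 0.0128² + 0.0128² + 0.4103² = 0.001482 + 0.168346 + 0.013317 + 0.000164 + 0.000164 + 0.168346 = 0.351819
B_ordi = 1 / 0.351819 = 2.8424
Σp_merrᵢ² = 0.3359² + 0.0078² + 0.0781² + 0.2344² + 0.3281² + 0.0156² = 0.112829 + 0.000061 + 0.006100 + 0.054943 + 0.107650 + 0.000243 = 0.281826
B_merr = 1 / 0.281826 = 3.5483
Highest B → broadest niche (most generalist): Dipodomys spectabilis (B = 4.51).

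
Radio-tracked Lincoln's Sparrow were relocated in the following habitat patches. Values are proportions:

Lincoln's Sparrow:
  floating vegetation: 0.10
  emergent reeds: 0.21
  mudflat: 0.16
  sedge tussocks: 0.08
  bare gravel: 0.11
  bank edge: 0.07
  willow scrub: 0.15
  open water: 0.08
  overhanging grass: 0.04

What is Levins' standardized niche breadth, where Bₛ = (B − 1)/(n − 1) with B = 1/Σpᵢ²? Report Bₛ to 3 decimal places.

Σpᵢ² = 0.10² + 0.21² + 0.16² + 0.08² + 0.11² + 0.07² + 0.15² + 0.08² + 0.04² = 0.0100 + 0.0441 + 0.0256 + 0.0064 + 0.0121 + 0.0049 + 0.0225 + 0.0064 + 0.0016 = 0.1336
B = 1 / 0.1336 = 7.48503
Bₛ = (B − 1)/(n − 1) = (7.48503 − 1)/(9 − 1) = 6.48503/8 = 0.81063

0.811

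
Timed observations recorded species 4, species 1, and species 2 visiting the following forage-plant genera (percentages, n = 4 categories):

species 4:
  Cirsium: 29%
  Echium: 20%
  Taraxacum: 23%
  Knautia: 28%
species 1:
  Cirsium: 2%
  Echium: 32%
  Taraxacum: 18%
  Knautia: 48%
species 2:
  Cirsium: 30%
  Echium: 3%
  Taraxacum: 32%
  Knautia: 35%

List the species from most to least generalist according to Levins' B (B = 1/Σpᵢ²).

Convert percentages to proportions (divide by 100).
Σp_4ᵢ² = 0.29² + 0.20² + 0.23² + 0.28² = 0.0841 + 0.0400 + 0.0529 + 0.0784 = 0.2554
B_4 = 1 / 0.2554 = 3.9154
Σp_1ᵢ² = 0.02² + 0.32² + 0.18² + 0.48² = 0.0004 + 0.1024 + 0.0324 + 0.2304 = 0.3656
B_1 = 1 / 0.3656 = 2.7352
Σp_2ᵢ² = 0.30² + 0.03² + 0.32² + 0.35² = 0.0900 + 0.0009 + 0.1024 + 0.1225 = 0.3158
B_2 = 1 / 0.3158 = 3.1666
Ranking by B (broadest → narrowest): species 4 (3.92) > species 2 (3.17) > species 1 (2.74)

species 4 > species 2 > species 1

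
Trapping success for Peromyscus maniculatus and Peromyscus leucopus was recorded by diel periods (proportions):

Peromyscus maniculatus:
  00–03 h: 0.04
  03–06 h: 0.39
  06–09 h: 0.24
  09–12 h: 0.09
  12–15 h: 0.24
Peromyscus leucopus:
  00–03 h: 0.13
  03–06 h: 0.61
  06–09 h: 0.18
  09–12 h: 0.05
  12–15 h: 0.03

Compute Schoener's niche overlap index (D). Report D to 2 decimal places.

0.69

Σ|p₁ᵢ − p₂ᵢ| = 0.09 + 0.22 + 0.06 + 0.04 + 0.21 = 0.62
D = 1 − ½ × 0.62 = 1 − 0.310 = 0.6900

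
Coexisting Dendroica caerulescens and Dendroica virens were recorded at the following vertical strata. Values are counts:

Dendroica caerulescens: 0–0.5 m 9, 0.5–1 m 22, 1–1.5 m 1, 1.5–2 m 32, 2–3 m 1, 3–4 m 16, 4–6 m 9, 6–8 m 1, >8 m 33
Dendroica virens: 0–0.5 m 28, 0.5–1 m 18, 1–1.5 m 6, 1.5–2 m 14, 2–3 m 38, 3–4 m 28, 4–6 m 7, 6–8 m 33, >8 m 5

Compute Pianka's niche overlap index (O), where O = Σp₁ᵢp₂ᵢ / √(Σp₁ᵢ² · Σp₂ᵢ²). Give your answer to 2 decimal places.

Proportions for Dendroica caerulescens (n=124): 9/124=0.0726, 22/124=0.1774, 1/124=0.0081, 32/124=0.2581, 1/124=0.0081, 16/124=0.1290, 9/124=0.0726, 1/124=0.0081, 33/124=0.2661
Proportions for Dendroica virens (n=177): 28/177=0.1582, 18/177=0.1017, 6/177=0.0339, 14/177=0.0791, 38/177=0.2147, 28/177=0.1582, 7/177=0.0395, 33/177=0.1864, 5/177=0.0282
Σ p₁ᵢp₂ᵢ = 0.011485 + 0.018042 + 0.000275 + 0.020416 + 0.001739 + 0.020408 + 0.002868 + 0.001510 + 0.007504 = 0.084247
Σp_1ᵢ² = 0.0726² + 0.1774² + 0.0081² + 0.2581² + 0.0081² + 0.1290² + 0.0726² + 0.0081² + 0.2661² = 0.005271 + 0.031471 + 0.000066 + 0.066616 + 0.000066 + 0.016641 + 0.005271 + 0.000066 + 0.070809 = 0.196277
Σp_2ᵢ² = 0.1582² + 0.1017² + 0.0339² + 0.0791² + 0.2147² + 0.1582² + 0.0395² + 0.1864² + 0.0282² = 0.025027 + 0.010343 + 0.001149 + 0.006257 + 0.046096 + 0.025027 + 0.001560 + 0.034745 + 0.000795 = 0.150999
O = 0.084247 / √(0.196277 × 0.150999) = 0.084247 / 0.1721558 = 0.4894

0.49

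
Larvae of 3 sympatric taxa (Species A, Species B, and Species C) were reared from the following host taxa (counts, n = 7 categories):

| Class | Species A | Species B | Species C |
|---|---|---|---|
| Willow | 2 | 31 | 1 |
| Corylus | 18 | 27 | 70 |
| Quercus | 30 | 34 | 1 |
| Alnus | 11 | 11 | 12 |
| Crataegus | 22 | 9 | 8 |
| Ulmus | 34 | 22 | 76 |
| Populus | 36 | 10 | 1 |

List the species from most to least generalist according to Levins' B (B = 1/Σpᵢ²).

Proportions for Species A (n=153): 2/153=0.0131, 18/153=0.1176, 30/153=0.1961, 11/153=0.0719, 22/153=0.1438, 34/153=0.2222, 36/153=0.2353
Proportions for Species B (n=144): 31/144=0.2153, 27/144=0.1875, 34/144=0.2361, 11/144=0.0764, 9/144=0.0625, 22/144=0.1528, 10/144=0.0694
Proportions for Species C (n=169): 1/169=0.0059, 70/169=0.4142, 1/169=0.0059, 12/169=0.0710, 8/169=0.0473, 76/169=0.4497, 1/169=0.0059
Σp_Aᵢ² = 0.0131² + 0.1176² + 0.1961² + 0.0719² + 0.1438² + 0.2222² + 0.2353² = 0.000172 + 0.013830 + 0.038455 + 0.005170 + 0.020678 + 0.049373 + 0.055366 = 0.183044
B_A = 1 / 0.183044 = 5.4632
Σp_Bᵢ² = 0.2153² + 0.1875² + 0.2361² + 0.0764² + 0.0625² + 0.1528² + 0.0694² = 0.046354 + 0.035156 + 0.055743 + 0.005837 + 0.003906 + 0.023348 + 0.004816 = 0.175160
B_B = 1 / 0.175160 = 5.7091
Σp_Cᵢ² = 0.0059² + 0.4142² + 0.0059² + 0.0710² + 0.0473² + 0.4497² + 0.0059² = 0.000035 + 0.171562 + 0.000035 + 0.005041 + 0.002237 + 0.202230 + 0.000035 = 0.381175
B_C = 1 / 0.381175 = 2.6235
Ranking by B (broadest → narrowest): Species B (5.71) > Species A (5.46) > Species C (2.62)

Species B > Species A > Species C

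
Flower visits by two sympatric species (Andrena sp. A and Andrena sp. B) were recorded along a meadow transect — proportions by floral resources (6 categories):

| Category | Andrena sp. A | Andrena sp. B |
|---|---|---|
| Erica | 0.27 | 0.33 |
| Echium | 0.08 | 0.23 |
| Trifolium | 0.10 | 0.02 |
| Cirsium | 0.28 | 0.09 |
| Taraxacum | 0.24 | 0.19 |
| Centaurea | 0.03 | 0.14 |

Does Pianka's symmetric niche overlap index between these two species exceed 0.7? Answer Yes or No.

Σ p₁ᵢp₂ᵢ = 0.0891 + 0.0184 + 0.0020 + 0.0252 + 0.0456 + 0.0042 = 0.1845
Σp_1ᵢ² = 0.27² + 0.08² + 0.10² + 0.28² + 0.24² + 0.03² = 0.0729 + 0.0064 + 0.0100 + 0.0784 + 0.0576 + 0.0009 = 0.2262
Σp_2ᵢ² = 0.33² + 0.23² + 0.02² + 0.09² + 0.19² + 0.14² = 0.1089 + 0.0529 + 0.0004 + 0.0081 + 0.0361 + 0.0196 = 0.2260
O = 0.1845 / √(0.2262 × 0.2260) = 0.1845 / 0.22610 = 0.8160
O = 0.8160 > 0.7 → Yes.

Yes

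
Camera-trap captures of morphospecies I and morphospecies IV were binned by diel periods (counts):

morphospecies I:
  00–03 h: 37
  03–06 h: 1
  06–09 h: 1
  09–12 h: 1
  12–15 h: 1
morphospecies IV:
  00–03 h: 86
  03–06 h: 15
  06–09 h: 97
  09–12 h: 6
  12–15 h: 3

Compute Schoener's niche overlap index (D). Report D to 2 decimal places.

Proportions for morphospecies I (n=41): 37/41=0.9024, 1/41=0.0244, 1/41=0.0244, 1/41=0.0244, 1/41=0.0244
Proportions for morphospecies IV (n=207): 86/207=0.4155, 15/207=0.0725, 97/207=0.4686, 6/207=0.0290, 3/207=0.0145
Σ|p₁ᵢ − p₂ᵢ| = 0.4869 + 0.0481 + 0.4442 + 0.0046 + 0.0099 = 0.9937
D = 1 − ½ × 0.9937 = 1 − 0.49685 = 0.50315

0.50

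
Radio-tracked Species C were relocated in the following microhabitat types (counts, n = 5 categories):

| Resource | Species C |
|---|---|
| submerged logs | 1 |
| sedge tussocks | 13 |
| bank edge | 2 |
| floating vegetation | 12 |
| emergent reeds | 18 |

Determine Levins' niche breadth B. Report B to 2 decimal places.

Proportions for Species C (n=46): 1/46=0.0217, 13/46=0.2826, 2/46=0.0435, 12/46=0.2609, 18/46=0.3913
Σpᵢ² = 0.0217² + 0.2826² + 0.0435² + 0.2609² + 0.3913² = 0.000471 + 0.079863 + 0.001892 + 0.068069 + 0.153116 = 0.303411
B = 1 / 0.303411 = 3.2959

3.30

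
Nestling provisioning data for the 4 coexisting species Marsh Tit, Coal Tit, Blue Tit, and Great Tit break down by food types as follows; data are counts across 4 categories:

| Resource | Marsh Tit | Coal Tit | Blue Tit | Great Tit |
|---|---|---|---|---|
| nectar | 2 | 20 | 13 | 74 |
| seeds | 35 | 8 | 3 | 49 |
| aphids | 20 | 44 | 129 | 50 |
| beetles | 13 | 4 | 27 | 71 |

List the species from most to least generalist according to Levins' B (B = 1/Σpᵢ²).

Proportions for Marsh Tit (n=70): 2/70=0.0286, 35/70=0.5000, 20/70=0.2857, 13/70=0.1857
Proportions for Coal Tit (n=76): 20/76=0.2632, 8/76=0.1053, 44/76=0.5789, 4/76=0.0526
Proportions for Blue Tit (n=172): 13/172=0.0756, 3/172=0.0174, 129/172=0.7500, 27/172=0.1570
Proportions for Great Tit (n=244): 74/244=0.3033, 49/244=0.2008, 50/244=0.2049, 71/244=0.2910
Σp_Marsᵢ² = 0.0286² + 0.5000² + 0.2857² + 0.1857² = 0.000818 + 0.250000 + 0.081624 + 0.034484 = 0.366926
B_Mars = 1 / 0.366926 = 2.7253
Σp_Coalᵢ² = 0.2632² + 0.1053² + 0.5789² + 0.0526² = 0.069274 + 0.011088 + 0.335125 + 0.002767 = 0.418254
B_Coal = 1 / 0.418254 = 2.3909
Σp_Blueᵢ² = 0.0756² + 0.0174² + 0.7500² + 0.1570² = 0.005715 + 0.000303 + 0.562500 + 0.024649 = 0.593167
B_Blue = 1 / 0.593167 = 1.6859
Σp_Greaᵢ² = 0.3033² + 0.2008² + 0.2049² + 0.2910² = 0.091991 + 0.040321 + 0.041984 + 0.084681 = 0.258977
B_Grea = 1 / 0.258977 = 3.8613
Ranking by B (broadest → narrowest): Great Tit (3.86) > Marsh Tit (2.73) > Coal Tit (2.39) > Blue Tit (1.69)

Great Tit > Marsh Tit > Coal Tit > Blue Tit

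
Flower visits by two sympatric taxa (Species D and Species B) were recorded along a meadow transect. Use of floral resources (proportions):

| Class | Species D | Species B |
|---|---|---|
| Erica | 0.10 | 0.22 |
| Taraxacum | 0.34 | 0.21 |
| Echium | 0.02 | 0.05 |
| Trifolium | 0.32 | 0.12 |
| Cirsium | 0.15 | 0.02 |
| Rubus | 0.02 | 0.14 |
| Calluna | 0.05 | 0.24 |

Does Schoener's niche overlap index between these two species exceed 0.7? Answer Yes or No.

No

Σ|p₁ᵢ − p₂ᵢ| = 0.12 + 0.13 + 0.03 + 0.20 + 0.13 + 0.12 + 0.19 = 0.92
D = 1 − ½ × 0.92 = 1 − 0.460 = 0.5400
D = 0.5400 < 0.7 → No.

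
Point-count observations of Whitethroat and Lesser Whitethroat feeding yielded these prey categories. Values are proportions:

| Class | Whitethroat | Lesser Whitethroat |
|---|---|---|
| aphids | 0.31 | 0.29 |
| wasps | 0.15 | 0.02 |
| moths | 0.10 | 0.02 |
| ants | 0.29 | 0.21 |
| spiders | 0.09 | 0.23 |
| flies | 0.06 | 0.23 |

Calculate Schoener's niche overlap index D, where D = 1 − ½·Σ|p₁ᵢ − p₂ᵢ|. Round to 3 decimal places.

0.690

Σ|p₁ᵢ − p₂ᵢ| = 0.02 + 0.13 + 0.08 + 0.08 + 0.14 + 0.17 = 0.62
D = 1 − ½ × 0.62 = 1 − 0.310 = 0.69000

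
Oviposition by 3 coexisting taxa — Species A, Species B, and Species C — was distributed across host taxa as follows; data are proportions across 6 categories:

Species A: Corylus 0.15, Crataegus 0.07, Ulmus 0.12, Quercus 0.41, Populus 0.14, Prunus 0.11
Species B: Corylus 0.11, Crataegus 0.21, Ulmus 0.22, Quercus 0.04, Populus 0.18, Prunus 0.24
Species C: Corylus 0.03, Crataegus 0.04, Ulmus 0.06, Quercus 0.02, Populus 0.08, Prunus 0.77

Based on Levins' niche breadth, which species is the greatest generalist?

Σp_Aᵢ² = 0.15² + 0.07² + 0.12² + 0.41² + 0.14² + 0.11² = 0.0225 + 0.0049 + 0.0144 + 0.1681 + 0.0196 + 0.0121 = 0.2416
B_A = 1 / 0.2416 = 4.1391
Σp_Bᵢ² = 0.11² + 0.21² + 0.22² + 0.04² + 0.18² + 0.24² = 0.0121 + 0.0441 + 0.0484 + 0.0016 + 0.0324 + 0.0576 = 0.1962
B_B = 1 / 0.1962 = 5.0968
Σp_Cᵢ² = 0.03² + 0.04² + 0.06² + 0.02² + 0.08² + 0.77² = 0.0009 + 0.0016 + 0.0036 + 0.0004 + 0.0064 + 0.5929 = 0.6058
B_C = 1 / 0.6058 = 1.6507
Highest B → broadest niche (most generalist): Species B (B = 5.10).

Species B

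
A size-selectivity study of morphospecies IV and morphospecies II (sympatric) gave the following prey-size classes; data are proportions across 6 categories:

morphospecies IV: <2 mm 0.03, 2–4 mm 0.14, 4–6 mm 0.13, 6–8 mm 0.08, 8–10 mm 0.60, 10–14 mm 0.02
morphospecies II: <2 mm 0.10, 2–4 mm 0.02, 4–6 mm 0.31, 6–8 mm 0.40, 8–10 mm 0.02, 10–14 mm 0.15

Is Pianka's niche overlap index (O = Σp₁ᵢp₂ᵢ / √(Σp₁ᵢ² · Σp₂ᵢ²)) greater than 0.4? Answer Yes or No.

Σ p₁ᵢp₂ᵢ = 0.0030 + 0.0028 + 0.0403 + 0.0320 + 0.0120 + 0.0030 = 0.0931
Σp_1ᵢ² = 0.03² + 0.14² + 0.13² + 0.08² + 0.60² + 0.02² = 0.0009 + 0.0196 + 0.0169 + 0.0064 + 0.3600 + 0.0004 = 0.4042
Σp_2ᵢ² = 0.10² + 0.02² + 0.31² + 0.40² + 0.02² + 0.15² = 0.0100 + 0.0004 + 0.0961 + 0.1600 + 0.0004 + 0.0225 = 0.2894
O = 0.0931 / √(0.4042 × 0.2894) = 0.0931 / 0.34202 = 0.2722
O = 0.2722 < 0.4 → No.

No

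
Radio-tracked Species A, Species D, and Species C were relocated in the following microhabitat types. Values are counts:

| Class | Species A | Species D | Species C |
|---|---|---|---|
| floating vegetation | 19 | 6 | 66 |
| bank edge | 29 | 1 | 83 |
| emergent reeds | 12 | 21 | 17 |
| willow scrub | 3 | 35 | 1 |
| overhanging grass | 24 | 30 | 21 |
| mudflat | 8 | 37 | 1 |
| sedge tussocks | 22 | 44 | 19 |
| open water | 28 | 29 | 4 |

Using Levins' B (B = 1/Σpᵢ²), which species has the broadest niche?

Proportions for Species A (n=145): 19/145=0.1310, 29/145=0.2000, 12/145=0.0828, 3/145=0.0207, 24/145=0.1655, 8/145=0.0552, 22/145=0.1517, 28/145=0.1931
Proportions for Species D (n=203): 6/203=0.0296, 1/203=0.0049, 21/203=0.1034, 35/203=0.1724, 30/203=0.1478, 37/203=0.1823, 44/203=0.2167, 29/203=0.1429
Proportions for Species C (n=212): 66/212=0.3113, 83/212=0.3915, 17/212=0.0802, 1/212=0.0047, 21/212=0.0991, 1/212=0.0047, 19/212=0.0896, 4/212=0.0189
Σp_Aᵢ² = 0.1310² + 0.2000² + 0.0828² + 0.0207² + 0.1655² + 0.0552² + 0.1517² + 0.1931² = 0.017161 + 0.040000 + 0.006856 + 0.000428 + 0.027390 + 0.003047 + 0.023013 + 0.037288 = 0.155183
B_A = 1 / 0.155183 = 6.4440
Σp_Dᵢ² = 0.0296² + 0.0049² + 0.1034² + 0.1724² + 0.1478² + 0.1823² + 0.2167² + 0.1429² = 0.000876 + 0.000024 + 0.010692 + 0.029722 + 0.021845 + 0.033233 + 0.046959 + 0.020420 = 0.163771
B_D = 1 / 0.163771 = 6.1061
Σp_Cᵢ² = 0.3113² + 0.3915² + 0.0802² + 0.0047² + 0.0991² + 0.0047² + 0.0896² + 0.0189² = 0.096908 + 0.153272 + 0.006432 + 0.000022 + 0.009821 + 0.000022 + 0.008028 + 0.000357 = 0.274862
B_C = 1 / 0.274862 = 3.6382
Highest B → broadest niche (most generalist): Species A (B = 6.44).

Species A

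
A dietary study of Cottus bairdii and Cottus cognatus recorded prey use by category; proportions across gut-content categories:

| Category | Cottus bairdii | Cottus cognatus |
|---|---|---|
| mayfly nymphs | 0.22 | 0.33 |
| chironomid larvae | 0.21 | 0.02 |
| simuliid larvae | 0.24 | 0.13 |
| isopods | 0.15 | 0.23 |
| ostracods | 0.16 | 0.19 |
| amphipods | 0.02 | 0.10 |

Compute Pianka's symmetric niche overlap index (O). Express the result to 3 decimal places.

0.827

Σ p₁ᵢp₂ᵢ = 0.0726 + 0.0042 + 0.0312 + 0.0345 + 0.0304 + 0.0020 = 0.1749
Σp_1ᵢ² = 0.22² + 0.21² + 0.24² + 0.15² + 0.16² + 0.02² = 0.0484 + 0.0441 + 0.0576 + 0.0225 + 0.0256 + 0.0004 = 0.1986
Σp_2ᵢ² = 0.33² + 0.02² + 0.13² + 0.23² + 0.19² + 0.10² = 0.1089 + 0.0004 + 0.0169 + 0.0529 + 0.0361 + 0.0100 = 0.2252
O = 0.1749 / √(0.1986 × 0.2252) = 0.1749 / 0.211482 = 0.82702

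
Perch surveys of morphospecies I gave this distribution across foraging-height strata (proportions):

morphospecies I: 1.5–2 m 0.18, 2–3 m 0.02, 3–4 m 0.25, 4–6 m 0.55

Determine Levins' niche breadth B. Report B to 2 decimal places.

Σpᵢ² = 0.18² + 0.02² + 0.25² + 0.55² = 0.0324 + 0.0004 + 0.0625 + 0.3025 = 0.3978
B = 1 / 0.3978 = 2.5138

2.51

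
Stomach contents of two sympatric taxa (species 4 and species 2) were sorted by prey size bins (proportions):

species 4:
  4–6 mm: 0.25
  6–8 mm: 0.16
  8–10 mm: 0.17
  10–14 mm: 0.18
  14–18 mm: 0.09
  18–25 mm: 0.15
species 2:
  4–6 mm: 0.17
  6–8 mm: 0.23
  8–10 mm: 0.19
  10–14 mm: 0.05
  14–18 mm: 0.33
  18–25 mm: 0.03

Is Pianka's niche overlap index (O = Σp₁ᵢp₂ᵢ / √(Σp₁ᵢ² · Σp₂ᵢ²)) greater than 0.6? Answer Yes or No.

Σ p₁ᵢp₂ᵢ = 0.0425 + 0.0368 + 0.0323 + 0.0090 + 0.0297 + 0.0045 = 0.1548
Σp_1ᵢ² = 0.25² + 0.16² + 0.17² + 0.18² + 0.09² + 0.15² = 0.0625 + 0.0256 + 0.0289 + 0.0324 + 0.0081 + 0.0225 = 0.1800
Σp_2ᵢ² = 0.17² + 0.23² + 0.19² + 0.05² + 0.33² + 0.03² = 0.0289 + 0.0529 + 0.0361 + 0.0025 + 0.1089 + 0.0009 = 0.2302
O = 0.1548 / √(0.1800 × 0.2302) = 0.1548 / 0.20356 = 0.7605
O = 0.7605 > 0.6 → Yes.

Yes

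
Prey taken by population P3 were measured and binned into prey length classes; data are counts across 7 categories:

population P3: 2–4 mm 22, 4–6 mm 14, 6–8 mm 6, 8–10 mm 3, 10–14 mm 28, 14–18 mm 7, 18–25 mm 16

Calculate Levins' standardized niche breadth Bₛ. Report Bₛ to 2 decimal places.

Proportions for population P3 (n=96): 22/96=0.2292, 14/96=0.1458, 6/96=0.0625, 3/96=0.0313, 28/96=0.2917, 7/96=0.0729, 16/96=0.1667
Σpᵢ² = 0.2292² + 0.1458² + 0.0625² + 0.0313² + 0.2917² + 0.0729² + 0.1667² = 0.052533 + 0.021258 + 0.003906 + 0.000980 + 0.085089 + 0.005314 + 0.027789 = 0.196869
B = 1 / 0.196869 = 5.0795
Bₛ = (B − 1)/(n − 1) = (5.0795 − 1)/(7 − 1) = 4.0795/6 = 0.6799

0.68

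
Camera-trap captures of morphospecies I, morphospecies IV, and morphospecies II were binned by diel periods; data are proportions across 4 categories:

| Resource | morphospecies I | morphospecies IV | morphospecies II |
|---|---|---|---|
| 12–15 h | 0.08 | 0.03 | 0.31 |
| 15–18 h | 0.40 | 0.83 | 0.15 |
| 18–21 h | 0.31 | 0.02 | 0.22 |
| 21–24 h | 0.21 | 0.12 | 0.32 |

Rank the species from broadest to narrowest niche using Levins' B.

Σp_Iᵢ² = 0.08² + 0.40² + 0.31² + 0.21² = 0.0064 + 0.1600 + 0.0961 + 0.0441 = 0.3066
B_I = 1 / 0.3066 = 3.2616
Σp_IVᵢ² = 0.03² + 0.83² + 0.02² + 0.12² = 0.0009 + 0.6889 + 0.0004 + 0.0144 = 0.7046
B_IV = 1 / 0.7046 = 1.4192
Σp_IIᵢ² = 0.31² + 0.15² + 0.22² + 0.32² = 0.0961 + 0.0225 + 0.0484 + 0.1024 = 0.2694
B_II = 1 / 0.2694 = 3.7120
Ranking by B (broadest → narrowest): morphospecies II (3.71) > morphospecies I (3.26) > morphospecies IV (1.42)

morphospecies II > morphospecies I > morphospecies IV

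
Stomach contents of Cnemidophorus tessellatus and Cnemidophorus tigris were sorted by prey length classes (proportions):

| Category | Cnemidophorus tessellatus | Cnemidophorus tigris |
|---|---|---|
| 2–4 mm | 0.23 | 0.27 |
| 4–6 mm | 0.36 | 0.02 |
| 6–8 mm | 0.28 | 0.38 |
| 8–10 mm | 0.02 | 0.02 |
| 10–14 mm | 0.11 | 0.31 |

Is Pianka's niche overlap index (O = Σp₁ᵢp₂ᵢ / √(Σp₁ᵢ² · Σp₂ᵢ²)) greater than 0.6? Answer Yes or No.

Σ p₁ᵢp₂ᵢ = 0.0621 + 0.0072 + 0.1064 + 0.0004 + 0.0341 = 0.2102
Σp_1ᵢ² = 0.23² + 0.36² + 0.28² + 0.02² + 0.11² = 0.0529 + 0.1296 + 0.0784 + 0.0004 + 0.0121 = 0.2734
Σp_2ᵢ² = 0.27² + 0.02² + 0.38² + 0.02² + 0.31² = 0.0729 + 0.0004 + 0.1444 + 0.0004 + 0.0961 = 0.3142
O = 0.2102 / √(0.2734 × 0.3142) = 0.2102 / 0.29309 = 0.7172
O = 0.7172 > 0.6 → Yes.

Yes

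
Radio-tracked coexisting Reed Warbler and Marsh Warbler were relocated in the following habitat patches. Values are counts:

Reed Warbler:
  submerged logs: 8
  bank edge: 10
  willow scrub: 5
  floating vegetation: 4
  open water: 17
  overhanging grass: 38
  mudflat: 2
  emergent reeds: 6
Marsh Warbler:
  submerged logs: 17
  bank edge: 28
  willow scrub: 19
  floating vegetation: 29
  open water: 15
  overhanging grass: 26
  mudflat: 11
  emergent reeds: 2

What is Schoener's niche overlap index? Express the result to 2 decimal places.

0.61

Proportions for Reed Warbler (n=90): 8/90=0.0889, 10/90=0.1111, 5/90=0.0556, 4/90=0.0444, 17/90=0.1889, 38/90=0.4222, 2/90=0.0222, 6/90=0.0667
Proportions for Marsh Warbler (n=147): 17/147=0.1156, 28/147=0.1905, 19/147=0.1293, 29/147=0.1973, 15/147=0.1020, 26/147=0.1769, 11/147=0.0748, 2/147=0.0136
Σ|p₁ᵢ − p₂ᵢ| = 0.0267 + 0.0794 + 0.0737 + 0.1529 + 0.0869 + 0.2453 + 0.0526 + 0.0531 = 0.7706
D = 1 − ½ × 0.7706 = 1 − 0.38530 = 0.61470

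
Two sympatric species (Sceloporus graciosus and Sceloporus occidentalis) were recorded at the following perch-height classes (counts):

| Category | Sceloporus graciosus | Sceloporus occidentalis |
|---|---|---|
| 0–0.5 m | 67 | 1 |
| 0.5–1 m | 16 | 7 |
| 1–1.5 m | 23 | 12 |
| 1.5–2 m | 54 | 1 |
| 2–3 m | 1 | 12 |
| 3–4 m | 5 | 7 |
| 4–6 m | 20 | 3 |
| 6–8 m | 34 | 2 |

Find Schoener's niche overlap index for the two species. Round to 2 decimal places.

0.36

Proportions for Sceloporus graciosus (n=220): 67/220=0.3045, 16/220=0.0727, 23/220=0.1045, 54/220=0.2455, 1/220=0.0045, 5/220=0.0227, 20/220=0.0909, 34/220=0.1545
Proportions for Sceloporus occidentalis (n=45): 1/45=0.0222, 7/45=0.1556, 12/45=0.2667, 1/45=0.0222, 12/45=0.2667, 7/45=0.1556, 3/45=0.0667, 2/45=0.0444
Σ|p₁ᵢ − p₂ᵢ| = 0.2823 + 0.0829 + 0.1622 + 0.2233 + 0.2622 + 0.1329 + 0.0242 + 0.1101 = 1.2801
D = 1 − ½ × 1.2801 = 1 − 0.64005 = 0.35995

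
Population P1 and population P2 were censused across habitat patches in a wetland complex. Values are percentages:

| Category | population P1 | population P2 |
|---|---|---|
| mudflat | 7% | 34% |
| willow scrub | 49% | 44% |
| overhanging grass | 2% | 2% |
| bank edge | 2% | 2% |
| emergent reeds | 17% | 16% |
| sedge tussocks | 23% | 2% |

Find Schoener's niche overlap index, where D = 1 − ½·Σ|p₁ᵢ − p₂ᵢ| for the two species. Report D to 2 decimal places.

0.73

Convert percentages to proportions (divide by 100).
Σ|p₁ᵢ − p₂ᵢ| = 0.27 + 0.05 + 0.00 + 0.00 + 0.01 + 0.21 = 0.54
D = 1 − ½ × 0.54 = 1 − 0.270 = 0.7300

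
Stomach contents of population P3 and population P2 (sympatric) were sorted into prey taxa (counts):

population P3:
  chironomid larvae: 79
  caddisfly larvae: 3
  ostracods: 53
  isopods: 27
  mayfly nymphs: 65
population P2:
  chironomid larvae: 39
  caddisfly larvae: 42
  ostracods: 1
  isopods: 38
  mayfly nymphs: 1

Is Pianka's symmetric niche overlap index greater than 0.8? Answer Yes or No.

No

Proportions for population P3 (n=227): 79/227=0.3480, 3/227=0.0132, 53/227=0.2335, 27/227=0.1189, 65/227=0.2863
Proportions for population P2 (n=121): 39/121=0.3223, 42/121=0.3471, 1/121=0.0083, 38/121=0.3140, 1/121=0.0083
Σ p₁ᵢp₂ᵢ = 0.112160 + 0.004582 + 0.001938 + 0.037335 + 0.002376 = 0.158391
Σp_1ᵢ² = 0.3480² + 0.0132² + 0.2335² + 0.1189² + 0.2863² = 0.121104 + 0.000174 + 0.054522 + 0.014137 + 0.081968 = 0.271905
Σp_2ᵢ² = 0.3223² + 0.3471² + 0.0083² + 0.3140² + 0.0083² = 0.103877 + 0.120478 + 0.000069 + 0.098596 + 0.000069 = 0.323089
O = 0.158391 / √(0.271905 × 0.323089) = 0.158391 / 0.2963942 = 0.5344
O = 0.5344 < 0.8 → No.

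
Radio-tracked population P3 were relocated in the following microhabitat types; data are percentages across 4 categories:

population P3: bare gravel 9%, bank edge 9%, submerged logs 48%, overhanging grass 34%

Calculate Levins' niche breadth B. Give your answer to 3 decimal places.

2.761

Convert percentages to proportions (divide by 100).
Σpᵢ² = 0.09² + 0.09² + 0.48² + 0.34² = 0.0081 + 0.0081 + 0.2304 + 0.1156 = 0.3622
B = 1 / 0.3622 = 2.76091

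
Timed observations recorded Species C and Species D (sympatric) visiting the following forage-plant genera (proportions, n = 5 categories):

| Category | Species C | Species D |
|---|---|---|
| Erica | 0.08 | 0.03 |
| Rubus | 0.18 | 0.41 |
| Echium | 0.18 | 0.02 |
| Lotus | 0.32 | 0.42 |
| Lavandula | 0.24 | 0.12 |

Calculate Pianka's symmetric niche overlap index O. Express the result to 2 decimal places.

0.84

Σ p₁ᵢp₂ᵢ = 0.0024 + 0.0738 + 0.0036 + 0.1344 + 0.0288 = 0.2430
Σp_1ᵢ² = 0.08² + 0.18² + 0.18² + 0.32² + 0.24² = 0.0064 + 0.0324 + 0.0324 + 0.1024 + 0.0576 = 0.2312
Σp_2ᵢ² = 0.03² + 0.41² + 0.02² + 0.42² + 0.12² = 0.0009 + 0.1681 + 0.0004 + 0.1764 + 0.0144 = 0.3602
O = 0.2430 / √(0.2312 × 0.3602) = 0.2430 / 0.28858 = 0.8421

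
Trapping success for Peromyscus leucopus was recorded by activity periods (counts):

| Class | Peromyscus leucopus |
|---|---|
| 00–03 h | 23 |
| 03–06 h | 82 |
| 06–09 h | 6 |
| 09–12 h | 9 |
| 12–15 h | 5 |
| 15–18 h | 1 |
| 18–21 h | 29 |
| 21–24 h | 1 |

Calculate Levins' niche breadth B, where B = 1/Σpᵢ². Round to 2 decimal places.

2.95

Proportions for Peromyscus leucopus (n=156): 23/156=0.1474, 82/156=0.5256, 6/156=0.0385, 9/156=0.0577, 5/156=0.0321, 1/156=0.0064, 29/156=0.1859, 1/156=0.0064
Σpᵢ² = 0.1474² + 0.5256² + 0.0385² + 0.0577² + 0.0321² + 0.0064² + 0.1859² + 0.0064² = 0.021727 + 0.276255 + 0.001482 + 0.003329 + 0.001030 + 0.000041 + 0.034559 + 0.000041 = 0.338464
B = 1 / 0.338464 = 2.9545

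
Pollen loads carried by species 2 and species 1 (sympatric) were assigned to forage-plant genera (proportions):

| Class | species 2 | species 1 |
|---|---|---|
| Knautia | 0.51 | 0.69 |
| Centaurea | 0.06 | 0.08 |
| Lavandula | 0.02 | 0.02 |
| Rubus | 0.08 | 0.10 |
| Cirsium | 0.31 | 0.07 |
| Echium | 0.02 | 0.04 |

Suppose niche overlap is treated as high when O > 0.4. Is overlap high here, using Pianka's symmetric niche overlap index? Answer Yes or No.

Σ p₁ᵢp₂ᵢ = 0.3519 + 0.0048 + 0.0004 + 0.0080 + 0.0217 + 0.0008 = 0.3876
Σp_1ᵢ² = 0.51² + 0.06² + 0.02² + 0.08² + 0.31² + 0.02² = 0.2601 + 0.0036 + 0.0004 + 0.0064 + 0.0961 + 0.0004 = 0.3670
Σp_2ᵢ² = 0.69² + 0.08² + 0.02² + 0.10² + 0.07² + 0.04² = 0.4761 + 0.0064 + 0.0004 + 0.0100 + 0.0049 + 0.0016 = 0.4994
O = 0.3876 / √(0.3670 × 0.4994) = 0.3876 / 0.42811 = 0.9054
O = 0.9054 > 0.4 → Yes.

Yes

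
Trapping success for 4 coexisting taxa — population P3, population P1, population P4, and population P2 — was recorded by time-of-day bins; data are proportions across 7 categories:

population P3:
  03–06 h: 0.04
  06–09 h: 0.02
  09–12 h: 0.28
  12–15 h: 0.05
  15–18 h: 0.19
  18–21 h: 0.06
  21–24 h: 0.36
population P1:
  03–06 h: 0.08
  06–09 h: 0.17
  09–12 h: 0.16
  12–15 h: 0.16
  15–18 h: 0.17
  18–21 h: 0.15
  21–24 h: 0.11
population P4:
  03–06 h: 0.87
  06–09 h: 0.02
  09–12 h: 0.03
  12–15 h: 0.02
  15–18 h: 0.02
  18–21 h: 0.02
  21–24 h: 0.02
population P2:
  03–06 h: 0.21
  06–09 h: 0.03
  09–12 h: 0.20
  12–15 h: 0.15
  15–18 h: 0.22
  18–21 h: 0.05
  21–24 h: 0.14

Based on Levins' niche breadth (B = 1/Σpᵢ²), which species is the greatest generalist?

population P1

Σp_P3ᵢ² = 0.04² + 0.02² + 0.28² + 0.05² + 0.19² + 0.06² + 0.36² = 0.0016 + 0.0004 + 0.0784 + 0.0025 + 0.0361 + 0.0036 + 0.1296 = 0.2522
B_P3 = 1 / 0.2522 = 3.9651
Σp_P1ᵢ² = 0.08² + 0.17² + 0.16² + 0.16² + 0.17² + 0.15² + 0.11² = 0.0064 + 0.0289 + 0.0256 + 0.0256 + 0.0289 + 0.0225 + 0.0121 = 0.1500
B_P1 = 1 / 0.1500 = 6.6667
Σp_P4ᵢ² = 0.87² + 0.02² + 0.03² + 0.02² + 0.02² + 0.02² + 0.02² = 0.7569 + 0.0004 + 0.0009 + 0.0004 + 0.0004 + 0.0004 + 0.0004 = 0.7598
B_P4 = 1 / 0.7598 = 1.3161
Σp_P2ᵢ² = 0.21² + 0.03² + 0.20² + 0.15² + 0.22² + 0.05² + 0.14² = 0.0441 + 0.0009 + 0.0400 + 0.0225 + 0.0484 + 0.0025 + 0.0196 = 0.1780
B_P2 = 1 / 0.1780 = 5.6180
Highest B → broadest niche (most generalist): population P1 (B = 6.67).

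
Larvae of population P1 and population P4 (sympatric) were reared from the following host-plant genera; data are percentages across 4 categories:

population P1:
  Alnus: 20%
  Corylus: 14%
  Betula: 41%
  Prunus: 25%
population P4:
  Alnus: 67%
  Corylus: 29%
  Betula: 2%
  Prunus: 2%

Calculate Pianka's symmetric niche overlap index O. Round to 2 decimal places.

0.48

Convert percentages to proportions (divide by 100).
Σ p₁ᵢp₂ᵢ = 0.1340 + 0.0406 + 0.0082 + 0.0050 = 0.1878
Σp_1ᵢ² = 0.20² + 0.14² + 0.41² + 0.25² = 0.0400 + 0.0196 + 0.1681 + 0.0625 = 0.2902
Σp_2ᵢ² = 0.67² + 0.29² + 0.02² + 0.02² = 0.4489 + 0.0841 + 0.0004 + 0.0004 = 0.5338
O = 0.1878 / √(0.2902 × 0.5338) = 0.1878 / 0.39358 = 0.4772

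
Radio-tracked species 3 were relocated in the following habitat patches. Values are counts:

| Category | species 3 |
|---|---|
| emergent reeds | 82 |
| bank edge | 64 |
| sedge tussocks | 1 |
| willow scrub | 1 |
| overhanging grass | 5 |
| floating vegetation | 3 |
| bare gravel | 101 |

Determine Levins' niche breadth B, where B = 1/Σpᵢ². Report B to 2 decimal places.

Proportions for species 3 (n=257): 82/257=0.3191, 64/257=0.2490, 1/257=0.0039, 1/257=0.0039, 5/257=0.0195, 3/257=0.0117, 101/257=0.3930
Σpᵢ² = 0.3191² + 0.2490² + 0.0039² + 0.0039² + 0.0195² + 0.0117² + 0.3930² = 0.101825 + 0.062001 + 0.000015 + 0.000015 + 0.000380 + 0.000137 + 0.154449 = 0.318822
B = 1 / 0.318822 = 3.1365

3.14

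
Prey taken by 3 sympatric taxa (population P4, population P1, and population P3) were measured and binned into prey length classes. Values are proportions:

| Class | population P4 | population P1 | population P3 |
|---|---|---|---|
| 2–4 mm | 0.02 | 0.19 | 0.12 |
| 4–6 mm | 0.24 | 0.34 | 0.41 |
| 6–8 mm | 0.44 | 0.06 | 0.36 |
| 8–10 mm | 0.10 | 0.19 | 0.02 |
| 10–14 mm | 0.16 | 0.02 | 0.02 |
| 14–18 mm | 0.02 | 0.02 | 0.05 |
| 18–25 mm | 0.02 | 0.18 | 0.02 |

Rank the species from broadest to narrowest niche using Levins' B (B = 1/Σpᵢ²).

population P1 > population P4 > population P3

Σp_P4ᵢ² = 0.02² + 0.24² + 0.44² + 0.10² + 0.16² + 0.02² + 0.02² = 0.0004 + 0.0576 + 0.1936 + 0.0100 + 0.0256 + 0.0004 + 0.0004 = 0.2880
B_P4 = 1 / 0.2880 = 3.4722
Σp_P1ᵢ² = 0.19² + 0.34² + 0.06² + 0.19² + 0.02² + 0.02² + 0.18² = 0.0361 + 0.1156 + 0.0036 + 0.0361 + 0.0004 + 0.0004 + 0.0324 = 0.2246
B_P1 = 1 / 0.2246 = 4.4524
Σp_P3ᵢ² = 0.12² + 0.41² + 0.36² + 0.02² + 0.02² + 0.05² + 0.02² = 0.0144 + 0.1681 + 0.1296 + 0.0004 + 0.0004 + 0.0025 + 0.0004 = 0.3158
B_P3 = 1 / 0.3158 = 3.1666
Ranking by B (broadest → narrowest): population P1 (4.45) > population P4 (3.47) > population P3 (3.17)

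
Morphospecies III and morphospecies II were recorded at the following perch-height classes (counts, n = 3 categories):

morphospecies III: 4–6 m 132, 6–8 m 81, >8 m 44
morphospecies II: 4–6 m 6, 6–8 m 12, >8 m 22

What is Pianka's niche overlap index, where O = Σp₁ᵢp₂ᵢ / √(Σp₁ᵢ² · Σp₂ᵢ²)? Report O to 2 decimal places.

Proportions for morphospecies III (n=257): 132/257=0.5136, 81/257=0.3152, 44/257=0.1712
Proportions for morphospecies II (n=40): 6/40=0.1500, 12/40=0.3000, 22/40=0.5500
Σ p₁ᵢp₂ᵢ = 0.077040 + 0.094560 + 0.094160 = 0.265760
Σp_1ᵢ² = 0.5136² + 0.3152² + 0.1712² = 0.263785 + 0.099351 + 0.029309 = 0.392445
Σp_2ᵢ² = 0.1500² + 0.3000² + 0.5500² = 0.022500 + 0.090000 + 0.302500 = 0.415000
O = 0.265760 / √(0.392445 × 0.415000) = 0.265760 / 0.4035650 = 0.6585

0.66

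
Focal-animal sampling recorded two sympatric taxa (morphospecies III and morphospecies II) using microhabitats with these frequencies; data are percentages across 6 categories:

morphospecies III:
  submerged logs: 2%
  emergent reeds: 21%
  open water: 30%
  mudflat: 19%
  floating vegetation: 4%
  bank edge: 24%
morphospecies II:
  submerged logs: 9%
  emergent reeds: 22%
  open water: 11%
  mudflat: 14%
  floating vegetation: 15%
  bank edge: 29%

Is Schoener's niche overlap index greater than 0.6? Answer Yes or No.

Convert percentages to proportions (divide by 100).
Σ|p₁ᵢ − p₂ᵢ| = 0.07 + 0.01 + 0.19 + 0.05 + 0.11 + 0.05 = 0.48
D = 1 − ½ × 0.48 = 1 − 0.240 = 0.7600
D = 0.7600 > 0.6 → Yes.

Yes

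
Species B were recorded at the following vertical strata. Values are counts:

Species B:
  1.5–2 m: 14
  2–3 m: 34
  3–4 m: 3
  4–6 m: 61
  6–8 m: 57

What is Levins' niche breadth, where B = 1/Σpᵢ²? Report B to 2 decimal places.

3.43

Proportions for Species B (n=169): 14/169=0.0828, 34/169=0.2012, 3/169=0.0178, 61/169=0.3609, 57/169=0.3373
Σpᵢ² = 0.0828² + 0.2012² + 0.0178² + 0.3609² + 0.3373² = 0.006856 + 0.040481 + 0.000317 + 0.130249 + 0.113771 = 0.291674
B = 1 / 0.291674 = 3.4285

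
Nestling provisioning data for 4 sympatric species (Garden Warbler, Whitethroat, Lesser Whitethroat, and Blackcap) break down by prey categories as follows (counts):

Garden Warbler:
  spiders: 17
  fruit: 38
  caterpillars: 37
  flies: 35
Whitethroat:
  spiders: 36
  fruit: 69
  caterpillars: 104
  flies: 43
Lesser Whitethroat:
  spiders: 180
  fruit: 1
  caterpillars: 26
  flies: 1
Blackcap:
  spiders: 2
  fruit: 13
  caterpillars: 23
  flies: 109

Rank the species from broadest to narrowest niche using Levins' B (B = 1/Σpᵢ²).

Garden Warbler > Whitethroat > Blackcap > Lesser Whitethroat

Proportions for Garden Warbler (n=127): 17/127=0.1339, 38/127=0.2992, 37/127=0.2913, 35/127=0.2756
Proportions for Whitethroat (n=252): 36/252=0.1429, 69/252=0.2738, 104/252=0.4127, 43/252=0.1706
Proportions for Lesser Whitethroat (n=208): 180/208=0.8654, 1/208=0.0048, 26/208=0.1250, 1/208=0.0048
Proportions for Blackcap (n=147): 2/147=0.0136, 13/147=0.0884, 23/147=0.1565, 109/147=0.7415
Σp_Gardᵢ² = 0.1339² + 0.2992² + 0.2913² + 0.2756² = 0.017929 + 0.089521 + 0.084856 + 0.075955 = 0.268261
B_Gard = 1 / 0.268261 = 3.7277
Σp_Whitᵢ² = 0.1429² + 0.2738² + 0.4127² + 0.1706² = 0.020420 + 0.074966 + 0.170321 + 0.029104 = 0.294811
B_Whit = 1 / 0.294811 = 3.3920
Σp_Lessᵢ² = 0.8654² + 0.0048² + 0.1250² + 0.0048² = 0.748917 + 0.000023 + 0.015625 + 0.000023 = 0.764588
B_Less = 1 / 0.764588 = 1.3079
Σp_Blacᵢ² = 0.0136² + 0.0884² + 0.1565² + 0.7415² = 0.000185 + 0.007815 + 0.024492 + 0.549822 = 0.582314
B_Blac = 1 / 0.582314 = 1.7173
Ranking by B (broadest → narrowest): Garden Warbler (3.73) > Whitethroat (3.39) > Blackcap (1.72) > Lesser Whitethroat (1.31)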